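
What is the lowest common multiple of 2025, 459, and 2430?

206550

2025 = 3^4 × 5^2
459 = 3^3 × 17
2430 = 2 × 3^5 × 5
LCM(2025, 459, 2430) = 2 × 3^5 × 5^2 × 17 = 206550.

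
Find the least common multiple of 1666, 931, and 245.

158270

1666 = 2 × 7^2 × 17
931 = 7^2 × 19
245 = 5 × 7^2
LCM(1666, 931, 245) = 2 × 5 × 7^2 × 17 × 19 = 158270.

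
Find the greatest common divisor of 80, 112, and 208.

80 = 2^4 × 5
112 = 2^4 × 7
208 = 2^4 × 13
gcd(80, 112, 208) = 2^4 = 16.

16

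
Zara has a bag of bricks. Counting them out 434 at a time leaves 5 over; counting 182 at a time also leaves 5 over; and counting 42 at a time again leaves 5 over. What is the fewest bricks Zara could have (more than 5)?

16931

N − 5 must be a common multiple of 434, 182, and 42.
434 = 2 × 7 × 31
182 = 2 × 7 × 13
42 = 2 × 3 × 7
LCM(434, 182, 42) = 2 × 3 × 7 × 13 × 31 = 16926.
Smallest N > 5 is LCM + 5 = 16926 + 5 = 16931.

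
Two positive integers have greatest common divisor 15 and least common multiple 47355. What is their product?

710325

For any two positive integers, gcd × lcm = product = 15 × 47355 = 710325.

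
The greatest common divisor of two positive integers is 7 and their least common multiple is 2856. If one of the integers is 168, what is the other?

119

For two integers, gcd × lcm = product, so the other is (7 × 2856) / 168 = 19992 / 168 = 119.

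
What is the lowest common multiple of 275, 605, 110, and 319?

275 = 5^2 × 11
605 = 5 × 11^2
110 = 2 × 5 × 11
319 = 11 × 29
LCM(275, 605, 110, 319) = 2 × 5^2 × 11^2 × 29 = 175450.

175450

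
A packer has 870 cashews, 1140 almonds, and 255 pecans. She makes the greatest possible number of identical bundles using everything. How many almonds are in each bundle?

76

Number of bundles = gcd(870, 1140, 255).
870 = 2 × 3 × 5 × 29
1140 = 2^2 × 3 × 5 × 19
255 = 3 × 5 × 17
gcd(870, 1140, 255) = 3 × 5 = 15.
almonds per bundle = 1140 / 15 = 76.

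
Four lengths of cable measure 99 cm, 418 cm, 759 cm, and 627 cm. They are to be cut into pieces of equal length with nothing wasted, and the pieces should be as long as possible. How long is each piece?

11 cm

The greatest length dividing all of 99, 418, 759, and 627 is their gcd.
99 = 3^2 × 11
418 = 2 × 11 × 19
759 = 3 × 11 × 23
627 = 3 × 11 × 19
gcd(99, 418, 759, 627) = 11.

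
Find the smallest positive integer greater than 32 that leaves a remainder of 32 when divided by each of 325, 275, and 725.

103707

N − 32 must be a common multiple of 325, 275, and 725.
325 = 5^2 × 13
275 = 5^2 × 11
725 = 5^2 × 29
LCM(325, 275, 725) = 5^2 × 11 × 13 × 29 = 103675.
Smallest N > 32 is LCM + 32 = 103675 + 32 = 103707.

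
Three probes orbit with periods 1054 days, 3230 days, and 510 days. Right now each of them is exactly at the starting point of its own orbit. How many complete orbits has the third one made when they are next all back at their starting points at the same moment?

The first common completion time is the LCM of the periods.
1054 = 2 × 17 × 31
3230 = 2 × 5 × 17 × 19
510 = 2 × 3 × 5 × 17
LCM(1054, 3230, 510) = 2 × 3 × 5 × 17 × 19 × 31 = 300390.
Orbits for period 510: 300390 / 510 = 589.

589 orbits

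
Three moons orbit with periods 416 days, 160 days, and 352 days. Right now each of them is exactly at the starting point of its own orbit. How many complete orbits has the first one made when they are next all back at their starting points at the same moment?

The first common completion time is the LCM of the periods.
416 = 2^5 × 13
160 = 2^5 × 5
352 = 2^5 × 11
LCM(416, 160, 352) = 2^5 × 5 × 11 × 13 = 22880.
Orbits for period 416: 22880 / 416 = 55.

55 orbits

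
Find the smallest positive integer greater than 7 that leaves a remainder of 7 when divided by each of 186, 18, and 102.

N − 7 must be a common multiple of 186, 18, and 102.
186 = 2 × 3 × 31
18 = 2 × 3^2
102 = 2 × 3 × 17
LCM(186, 18, 102) = 2 × 3^2 × 17 × 31 = 9486.
Smallest N > 7 is LCM + 7 = 9486 + 7 = 9493.

9493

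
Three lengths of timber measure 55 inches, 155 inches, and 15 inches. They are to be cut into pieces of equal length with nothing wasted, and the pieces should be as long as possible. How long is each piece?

5 inches

The greatest length dividing all of 55, 155, and 15 is their gcd.
55 = 5 × 11
155 = 5 × 31
15 = 3 × 5
gcd(55, 155, 15) = 5.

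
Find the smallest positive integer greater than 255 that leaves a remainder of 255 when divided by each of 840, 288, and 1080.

30495

N − 255 must be a common multiple of 840, 288, and 1080.
840 = 2^3 × 3 × 5 × 7
288 = 2^5 × 3^2
1080 = 2^3 × 3^3 × 5
LCM(840, 288, 1080) = 2^5 × 3^3 × 5 × 7 = 30240.
Smallest N > 255 is LCM + 255 = 30240 + 255 = 30495.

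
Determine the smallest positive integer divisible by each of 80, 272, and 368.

31280

80 = 2^4 × 5
272 = 2^4 × 17
368 = 2^4 × 23
LCM(80, 272, 368) = 2^4 × 5 × 17 × 23 = 31280.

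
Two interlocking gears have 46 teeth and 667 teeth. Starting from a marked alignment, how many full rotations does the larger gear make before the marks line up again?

2 rotations

They are all back at their starting positions together after one LCM of the periods.
46 = 2 × 23
667 = 23 × 29
LCM(46, 667) = 2 × 23 × 29 = 1334.
Rotations for period 667: 1334 / 667 = 2.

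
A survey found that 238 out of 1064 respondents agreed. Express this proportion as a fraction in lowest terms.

238 = 2 × 7 × 17
1064 = 2^3 × 7 × 19
gcd(238, 1064) = 2 × 7 = 14.
Divide numerator and denominator by 14: 238/1064 = 17/76.

17/76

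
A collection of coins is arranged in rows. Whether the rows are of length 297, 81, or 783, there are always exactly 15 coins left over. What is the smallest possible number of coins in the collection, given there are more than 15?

25854

N − 15 must be a common multiple of 297, 81, and 783.
297 = 3^3 × 11
81 = 3^4
783 = 3^3 × 29
LCM(297, 81, 783) = 3^4 × 11 × 29 = 25839.
Smallest N > 15 is LCM + 15 = 25839 + 15 = 25854.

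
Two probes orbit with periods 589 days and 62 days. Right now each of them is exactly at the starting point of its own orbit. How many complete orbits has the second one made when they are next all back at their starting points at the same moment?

The first common completion time is the LCM of the periods.
589 = 19 × 31
62 = 2 × 31
LCM(589, 62) = 2 × 19 × 31 = 1178.
Orbits for period 62: 1178 / 62 = 19.

19 orbits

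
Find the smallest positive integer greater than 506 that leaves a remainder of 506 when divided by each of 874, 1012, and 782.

327382

N − 506 must be a common multiple of 874, 1012, and 782.
874 = 2 × 19 × 23
1012 = 2^2 × 11 × 23
782 = 2 × 17 × 23
LCM(874, 1012, 782) = 2^2 × 11 × 17 × 19 × 23 = 326876.
Smallest N > 506 is LCM + 506 = 326876 + 506 = 327382.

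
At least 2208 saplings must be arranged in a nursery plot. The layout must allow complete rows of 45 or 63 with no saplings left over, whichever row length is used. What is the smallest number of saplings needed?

2520

The number of saplings must be a common multiple of 45 and 63, so a multiple of their LCM.
45 = 3^2 × 5
63 = 3^2 × 7
LCM(45, 63) = 3^2 × 5 × 7 = 315.
Smallest multiple of 315 that is ≥ 2208: ⌈2208/315⌉ × 315 = 8 × 315 = 2520.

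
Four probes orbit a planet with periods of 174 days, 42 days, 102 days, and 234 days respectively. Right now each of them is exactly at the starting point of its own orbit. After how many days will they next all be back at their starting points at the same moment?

807534 days

They coincide at every common multiple of the periods; the first is the LCM.
174 = 2 × 3 × 29
42 = 2 × 3 × 7
102 = 2 × 3 × 17
234 = 2 × 3^2 × 13
LCM(174, 42, 102, 234) = 2 × 3^2 × 7 × 13 × 17 × 29 = 807534.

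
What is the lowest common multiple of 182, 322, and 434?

129766

182 = 2 × 7 × 13
322 = 2 × 7 × 23
434 = 2 × 7 × 31
LCM(182, 322, 434) = 2 × 7 × 13 × 23 × 31 = 129766.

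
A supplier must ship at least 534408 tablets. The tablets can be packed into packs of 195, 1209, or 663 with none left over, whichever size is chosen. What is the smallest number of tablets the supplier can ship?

616590

The number of tablets must be a common multiple of 195, 1209, and 663, so a multiple of their LCM.
195 = 3 × 5 × 13
1209 = 3 × 13 × 31
663 = 3 × 13 × 17
LCM(195, 1209, 663) = 3 × 5 × 13 × 17 × 31 = 102765.
Smallest multiple of 102765 that is ≥ 534408: ⌈534408/102765⌉ × 102765 = 6 × 102765 = 616590.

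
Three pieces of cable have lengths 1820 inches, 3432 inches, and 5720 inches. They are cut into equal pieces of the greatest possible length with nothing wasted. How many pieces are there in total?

211

Piece length = gcd(1820, 3432, 5720).
1820 = 2^2 × 5 × 7 × 13
3432 = 2^3 × 3 × 11 × 13
5720 = 2^3 × 5 × 11 × 13
gcd(1820, 3432, 5720) = 2^2 × 13 = 52.
Total pieces = 1820/52 + 3432/52 + 5720/52 = 35 + 66 + 110 = 211.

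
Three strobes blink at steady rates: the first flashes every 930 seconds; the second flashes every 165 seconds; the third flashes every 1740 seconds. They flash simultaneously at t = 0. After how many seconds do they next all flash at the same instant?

593340 seconds

The first simultaneous occurrence is after LCM of the individual periods.
930 = 2 × 3 × 5 × 31
165 = 3 × 5 × 11
1740 = 2^2 × 3 × 5 × 29
LCM(930, 165, 1740) = 2^2 × 3 × 5 × 11 × 29 × 31 = 593340.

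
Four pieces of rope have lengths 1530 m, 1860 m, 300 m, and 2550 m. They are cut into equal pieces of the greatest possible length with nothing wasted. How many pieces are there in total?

Piece length = gcd(1530, 1860, 300, 2550).
1530 = 2 × 3^2 × 5 × 17
1860 = 2^2 × 3 × 5 × 31
300 = 2^2 × 3 × 5^2
2550 = 2 × 3 × 5^2 × 17
gcd(1530, 1860, 300, 2550) = 2 × 3 × 5 = 30.
Total pieces = 1530/30 + 1860/30 + 300/30 + 2550/30 = 51 + 62 + 10 + 85 = 208.

208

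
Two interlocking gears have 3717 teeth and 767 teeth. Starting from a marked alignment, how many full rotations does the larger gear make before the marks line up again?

13 rotations

All finish a whole number of cycles simultaneously at t = LCM of the periods.
3717 = 3^2 × 7 × 59
767 = 13 × 59
LCM(3717, 767) = 3^2 × 7 × 13 × 59 = 48321.
Rotations for period 3717: 48321 / 3717 = 13.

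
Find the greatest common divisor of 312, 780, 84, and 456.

312 = 2^3 × 3 × 13
780 = 2^2 × 3 × 5 × 13
84 = 2^2 × 3 × 7
456 = 2^3 × 3 × 19
gcd(312, 780, 84, 456) = 2^2 × 3 = 12.

12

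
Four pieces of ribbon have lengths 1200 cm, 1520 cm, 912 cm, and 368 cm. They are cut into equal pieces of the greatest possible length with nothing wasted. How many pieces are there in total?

Piece length = gcd(1200, 1520, 912, 368).
1200 = 2^4 × 3 × 5^2
1520 = 2^4 × 5 × 19
912 = 2^4 × 3 × 19
368 = 2^4 × 23
gcd(1200, 1520, 912, 368) = 2^4 = 16.
Total pieces = 1200/16 + 1520/16 + 912/16 + 368/16 = 75 + 95 + 57 + 23 = 250.

250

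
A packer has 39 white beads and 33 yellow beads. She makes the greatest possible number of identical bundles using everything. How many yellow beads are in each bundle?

Number of bundles = gcd(39, 33).
39 = 3 × 13
33 = 3 × 11
gcd(39, 33) = 3.
yellow beads per bundle = 33 / 3 = 11.

11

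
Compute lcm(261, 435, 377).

261 = 3^2 × 29
435 = 3 × 5 × 29
377 = 13 × 29
LCM(261, 435, 377) = 3^2 × 5 × 13 × 29 = 16965.

16965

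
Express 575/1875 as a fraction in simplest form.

23/75

575 = 5^2 × 23
1875 = 3 × 5^4
gcd(575, 1875) = 5^2 = 25.
Divide numerator and denominator by 25: 575/1875 = 23/75.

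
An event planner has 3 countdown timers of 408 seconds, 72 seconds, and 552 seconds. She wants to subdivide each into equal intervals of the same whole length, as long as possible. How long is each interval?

24 seconds

The interval must divide each timer length; the longest such is the gcd.
408 = 2^3 × 3 × 17
72 = 2^3 × 3^2
552 = 2^3 × 3 × 23
gcd(408, 72, 552) = 2^3 × 3 = 24.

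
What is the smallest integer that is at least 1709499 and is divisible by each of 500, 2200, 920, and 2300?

1771000

The integer must be a common multiple of 500, 2200, 920, and 2300, so a multiple of their LCM.
500 = 2^2 × 5^3
2200 = 2^3 × 5^2 × 11
920 = 2^3 × 5 × 23
2300 = 2^2 × 5^2 × 23
LCM(500, 2200, 920, 2300) = 2^3 × 5^3 × 11 × 23 = 253000.
Smallest multiple of 253000 that is ≥ 1709499: ⌈1709499/253000⌉ × 253000 = 7 × 253000 = 1771000.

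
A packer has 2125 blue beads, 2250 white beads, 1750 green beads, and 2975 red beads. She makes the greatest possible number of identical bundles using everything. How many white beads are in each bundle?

90

Number of bundles = gcd(2125, 2250, 1750, 2975).
2125 = 5^3 × 17
2250 = 2 × 3^2 × 5^3
1750 = 2 × 5^3 × 7
2975 = 5^2 × 7 × 17
gcd(2125, 2250, 1750, 2975) = 5^2 = 25.
white beads per bundle = 2250 / 25 = 90.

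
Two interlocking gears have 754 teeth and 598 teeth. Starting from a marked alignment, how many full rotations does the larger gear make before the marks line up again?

23 rotations

All finish a whole number of cycles simultaneously at t = LCM of the periods.
754 = 2 × 13 × 29
598 = 2 × 13 × 23
LCM(754, 598) = 2 × 13 × 23 × 29 = 17342.
Rotations for period 754: 17342 / 754 = 23.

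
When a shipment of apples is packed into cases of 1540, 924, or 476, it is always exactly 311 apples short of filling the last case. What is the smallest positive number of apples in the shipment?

78229

Being 311 short of a full case of size k means N ≡ −311 (mod k), i.e. N + 311 is a multiple of each size.
1540 = 2^2 × 5 × 7 × 11
924 = 2^2 × 3 × 7 × 11
476 = 2^2 × 7 × 17
LCM(1540, 924, 476) = 2^2 × 3 × 5 × 7 × 11 × 17 = 78540.
Smallest positive N is 78540 − 311 = 78229.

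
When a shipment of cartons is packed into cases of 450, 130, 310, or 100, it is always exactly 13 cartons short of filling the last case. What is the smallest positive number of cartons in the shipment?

362687

Being 13 short of a full case of size k means N ≡ −13 (mod k), i.e. N + 13 is a multiple of each size.
450 = 2 × 3^2 × 5^2
130 = 2 × 5 × 13
310 = 2 × 5 × 31
100 = 2^2 × 5^2
LCM(450, 130, 310, 100) = 2^2 × 3^2 × 5^2 × 13 × 31 = 362700.
Smallest positive N is 362700 − 13 = 362687.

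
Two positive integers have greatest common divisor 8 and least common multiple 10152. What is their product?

For any two positive integers, gcd × lcm = product = 8 × 10152 = 81216.

81216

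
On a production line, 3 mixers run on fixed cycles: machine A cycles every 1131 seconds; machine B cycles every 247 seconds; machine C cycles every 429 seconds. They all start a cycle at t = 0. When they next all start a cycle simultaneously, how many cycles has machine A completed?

209 cycles

They are all back at their starting positions together after one LCM of the periods.
1131 = 3 × 13 × 29
247 = 13 × 19
429 = 3 × 11 × 13
LCM(1131, 247, 429) = 3 × 11 × 13 × 19 × 29 = 236379.
Cycles for period 1131: 236379 / 1131 = 209.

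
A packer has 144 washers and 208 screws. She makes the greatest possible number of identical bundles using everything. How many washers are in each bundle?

Number of bundles = gcd(144, 208).
144 = 2^4 × 3^2
208 = 2^4 × 13
gcd(144, 208) = 2^4 = 16.
washers per bundle = 144 / 16 = 9.

9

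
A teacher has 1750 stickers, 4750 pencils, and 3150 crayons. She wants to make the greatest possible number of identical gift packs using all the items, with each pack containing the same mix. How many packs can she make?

50 packs

The pack count must divide each quantity, so the greatest is gcd(1750, 4750, 3150).
1750 = 2 × 5^3 × 7
4750 = 2 × 5^3 × 19
3150 = 2 × 3^2 × 5^2 × 7
gcd(1750, 4750, 3150) = 2 × 5^2 = 50.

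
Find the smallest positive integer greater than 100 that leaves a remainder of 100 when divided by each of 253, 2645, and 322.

407430

N − 100 must be a common multiple of 253, 2645, and 322.
253 = 11 × 23
2645 = 5 × 23^2
322 = 2 × 7 × 23
LCM(253, 2645, 322) = 2 × 5 × 7 × 11 × 23^2 = 407330.
Smallest N > 100 is LCM + 100 = 407330 + 100 = 407430.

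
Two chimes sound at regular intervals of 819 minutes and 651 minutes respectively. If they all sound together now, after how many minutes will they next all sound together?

They coincide at every common multiple of the periods; the first is the LCM.
819 = 3^2 × 7 × 13
651 = 3 × 7 × 31
LCM(819, 651) = 3^2 × 7 × 13 × 31 = 25389.

25389 minutes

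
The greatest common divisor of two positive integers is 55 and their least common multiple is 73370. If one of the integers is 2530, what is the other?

1595

For two integers, gcd × lcm = product, so the other is (55 × 73370) / 2530 = 4035350 / 2530 = 1595.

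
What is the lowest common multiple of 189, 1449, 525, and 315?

108675

189 = 3^3 × 7
1449 = 3^2 × 7 × 23
525 = 3 × 5^2 × 7
315 = 3^2 × 5 × 7
LCM(189, 1449, 525, 315) = 3^3 × 5^2 × 7 × 23 = 108675.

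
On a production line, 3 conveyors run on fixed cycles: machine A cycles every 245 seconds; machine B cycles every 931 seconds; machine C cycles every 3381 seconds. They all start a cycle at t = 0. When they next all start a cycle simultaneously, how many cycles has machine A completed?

1311 cycles

They are all back at their starting positions together after one LCM of the periods.
245 = 5 × 7^2
931 = 7^2 × 19
3381 = 3 × 7^2 × 23
LCM(245, 931, 3381) = 3 × 5 × 7^2 × 19 × 23 = 321195.
Cycles for period 245: 321195 / 245 = 1311.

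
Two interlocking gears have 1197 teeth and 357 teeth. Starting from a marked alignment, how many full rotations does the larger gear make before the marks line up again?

17 rotations

All finish a whole number of cycles simultaneously at t = LCM of the periods.
1197 = 3^2 × 7 × 19
357 = 3 × 7 × 17
LCM(1197, 357) = 3^2 × 7 × 17 × 19 = 20349.
Rotations for period 1197: 20349 / 1197 = 17.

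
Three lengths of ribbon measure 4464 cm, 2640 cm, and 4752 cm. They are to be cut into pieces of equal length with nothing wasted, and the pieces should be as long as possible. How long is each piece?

The greatest length dividing all of 4464, 2640, and 4752 is their gcd.
4464 = 2^4 × 3^2 × 31
2640 = 2^4 × 3 × 5 × 11
4752 = 2^4 × 3^3 × 11
gcd(4464, 2640, 4752) = 2^4 × 3 = 48.

48 cm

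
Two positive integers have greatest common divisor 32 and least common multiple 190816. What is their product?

For any two positive integers, gcd × lcm = product = 32 × 190816 = 6106112.

6106112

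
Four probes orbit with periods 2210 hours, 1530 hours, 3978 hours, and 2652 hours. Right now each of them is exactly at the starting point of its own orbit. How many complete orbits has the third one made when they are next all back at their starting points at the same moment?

They are all back at their starting positions together after one LCM of the periods.
2210 = 2 × 5 × 13 × 17
1530 = 2 × 3^2 × 5 × 17
3978 = 2 × 3^2 × 13 × 17
2652 = 2^2 × 3 × 13 × 17
LCM(2210, 1530, 3978, 2652) = 2^2 × 3^2 × 5 × 13 × 17 = 39780.
Orbits for period 3978: 39780 / 3978 = 10.

10 orbits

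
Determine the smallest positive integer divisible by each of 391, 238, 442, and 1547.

71162

391 = 17 × 23
238 = 2 × 7 × 17
442 = 2 × 13 × 17
1547 = 7 × 13 × 17
LCM(391, 238, 442, 1547) = 2 × 7 × 13 × 17 × 23 = 71162.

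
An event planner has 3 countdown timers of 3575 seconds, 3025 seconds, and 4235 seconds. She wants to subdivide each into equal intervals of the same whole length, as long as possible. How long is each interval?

The interval must divide each timer length; the longest such is the gcd.
3575 = 5^2 × 11 × 13
3025 = 5^2 × 11^2
4235 = 5 × 7 × 11^2
gcd(3575, 3025, 4235) = 5 × 11 = 55.

55 seconds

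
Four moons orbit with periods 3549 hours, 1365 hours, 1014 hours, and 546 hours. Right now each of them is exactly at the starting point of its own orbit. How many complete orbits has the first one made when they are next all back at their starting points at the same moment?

All finish a whole number of cycles simultaneously at t = LCM of the periods.
3549 = 3 × 7 × 13^2
1365 = 3 × 5 × 7 × 13
1014 = 2 × 3 × 13^2
546 = 2 × 3 × 7 × 13
LCM(3549, 1365, 1014, 546) = 2 × 3 × 5 × 7 × 13^2 = 35490.
Orbits for period 3549: 35490 / 3549 = 10.

10 orbits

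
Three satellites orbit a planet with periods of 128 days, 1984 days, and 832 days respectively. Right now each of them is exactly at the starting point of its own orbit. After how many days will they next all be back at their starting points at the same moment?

We need the least common multiple of the intervals.
128 = 2^7
1984 = 2^6 × 31
832 = 2^6 × 13
LCM(128, 1984, 832) = 2^7 × 13 × 31 = 51584.

51584 days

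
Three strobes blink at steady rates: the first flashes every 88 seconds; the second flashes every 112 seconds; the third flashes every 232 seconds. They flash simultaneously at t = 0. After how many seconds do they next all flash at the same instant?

35728 seconds

The first simultaneous occurrence is after LCM of the individual periods.
88 = 2^3 × 11
112 = 2^4 × 7
232 = 2^3 × 29
LCM(88, 112, 232) = 2^4 × 7 × 11 × 29 = 35728.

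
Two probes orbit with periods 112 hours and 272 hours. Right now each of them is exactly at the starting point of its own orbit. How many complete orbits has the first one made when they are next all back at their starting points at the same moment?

17 orbits

All finish a whole number of cycles simultaneously at t = LCM of the periods.
112 = 2^4 × 7
272 = 2^4 × 17
LCM(112, 272) = 2^4 × 7 × 17 = 1904.
Orbits for period 112: 1904 / 112 = 17.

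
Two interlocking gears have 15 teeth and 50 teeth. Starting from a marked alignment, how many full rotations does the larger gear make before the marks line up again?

They are all back at their starting positions together after one LCM of the periods.
15 = 3 × 5
50 = 2 × 5^2
LCM(15, 50) = 2 × 3 × 5^2 = 150.
Rotations for period 50: 150 / 50 = 3.

3 rotations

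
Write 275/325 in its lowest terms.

11/13

275 = 5^2 × 11
325 = 5^2 × 13
gcd(275, 325) = 5^2 = 25.
Divide numerator and denominator by 25: 275/325 = 11/13.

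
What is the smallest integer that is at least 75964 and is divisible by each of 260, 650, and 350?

81900

The integer must be a common multiple of 260, 650, and 350, so a multiple of their LCM.
260 = 2^2 × 5 × 13
650 = 2 × 5^2 × 13
350 = 2 × 5^2 × 7
LCM(260, 650, 350) = 2^2 × 5^2 × 7 × 13 = 9100.
Smallest multiple of 9100 that is ≥ 75964: ⌈75964/9100⌉ × 9100 = 9 × 9100 = 81900.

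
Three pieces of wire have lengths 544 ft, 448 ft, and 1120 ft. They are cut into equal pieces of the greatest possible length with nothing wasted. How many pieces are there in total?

Piece length = gcd(544, 448, 1120).
544 = 2^5 × 17
448 = 2^6 × 7
1120 = 2^5 × 5 × 7
gcd(544, 448, 1120) = 2^5 = 32.
Total pieces = 544/32 + 448/32 + 1120/32 = 17 + 14 + 35 = 66.

66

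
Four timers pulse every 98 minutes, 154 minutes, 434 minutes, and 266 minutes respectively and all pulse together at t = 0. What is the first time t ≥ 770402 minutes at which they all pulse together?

Joint pulses occur at multiples of LCM(98, 154, 434, 266).
98 = 2 × 7^2
154 = 2 × 7 × 11
434 = 2 × 7 × 31
266 = 2 × 7 × 19
LCM(98, 154, 434, 266) = 2 × 7^2 × 11 × 19 × 31 = 634942.
Smallest multiple of 634942 that is ≥ 770402: ⌈770402/634942⌉ × 634942 = 2 × 634942 = 1269884.

1269884 minutes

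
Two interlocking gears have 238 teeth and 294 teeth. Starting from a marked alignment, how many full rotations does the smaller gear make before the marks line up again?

All finish a whole number of cycles simultaneously at t = LCM of the periods.
238 = 2 × 7 × 17
294 = 2 × 3 × 7^2
LCM(238, 294) = 2 × 3 × 7^2 × 17 = 4998.
Rotations for period 238: 4998 / 238 = 21.

21 rotations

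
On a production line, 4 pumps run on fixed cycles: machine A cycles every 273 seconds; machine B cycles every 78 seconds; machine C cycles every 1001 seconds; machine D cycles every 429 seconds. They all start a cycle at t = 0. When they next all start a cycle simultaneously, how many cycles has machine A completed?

The first common completion time is the LCM of the periods.
273 = 3 × 7 × 13
78 = 2 × 3 × 13
1001 = 7 × 11 × 13
429 = 3 × 11 × 13
LCM(273, 78, 1001, 429) = 2 × 3 × 7 × 11 × 13 = 6006.
Cycles for period 273: 6006 / 273 = 22.

22 cycles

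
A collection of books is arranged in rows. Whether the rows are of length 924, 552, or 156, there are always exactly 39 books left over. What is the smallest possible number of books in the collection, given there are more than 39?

N − 39 must be a common multiple of 924, 552, and 156.
924 = 2^2 × 3 × 7 × 11
552 = 2^3 × 3 × 23
156 = 2^2 × 3 × 13
LCM(924, 552, 156) = 2^3 × 3 × 7 × 11 × 13 × 23 = 552552.
Smallest N > 39 is LCM + 39 = 552552 + 39 = 552591.

552591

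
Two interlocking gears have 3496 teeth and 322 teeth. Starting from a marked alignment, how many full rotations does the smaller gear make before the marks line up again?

76 rotations

They are all back at their starting positions together after one LCM of the periods.
3496 = 2^3 × 19 × 23
322 = 2 × 7 × 23
LCM(3496, 322) = 2^3 × 7 × 19 × 23 = 24472.
Rotations for period 322: 24472 / 322 = 76.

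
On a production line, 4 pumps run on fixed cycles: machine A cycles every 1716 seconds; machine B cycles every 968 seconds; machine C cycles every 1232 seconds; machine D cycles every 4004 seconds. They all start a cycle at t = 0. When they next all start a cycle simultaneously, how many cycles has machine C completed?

The first common completion time is the LCM of the periods.
1716 = 2^2 × 3 × 11 × 13
968 = 2^3 × 11^2
1232 = 2^4 × 7 × 11
4004 = 2^2 × 7 × 11 × 13
LCM(1716, 968, 1232, 4004) = 2^4 × 3 × 7 × 11^2 × 13 = 528528.
Cycles for period 1232: 528528 / 1232 = 429.

429 cycles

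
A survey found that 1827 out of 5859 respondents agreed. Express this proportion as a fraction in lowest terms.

1827 = 3^2 × 7 × 29
5859 = 3^3 × 7 × 31
gcd(1827, 5859) = 3^2 × 7 = 63.
Divide numerator and denominator by 63: 1827/5859 = 29/93.

29/93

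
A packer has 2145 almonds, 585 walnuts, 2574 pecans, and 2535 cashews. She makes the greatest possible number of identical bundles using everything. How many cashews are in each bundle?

Number of bundles = gcd(2145, 585, 2574, 2535).
2145 = 3 × 5 × 11 × 13
585 = 3^2 × 5 × 13
2574 = 2 × 3^2 × 11 × 13
2535 = 3 × 5 × 13^2
gcd(2145, 585, 2574, 2535) = 3 × 13 = 39.
cashews per bundle = 2535 / 39 = 65.

65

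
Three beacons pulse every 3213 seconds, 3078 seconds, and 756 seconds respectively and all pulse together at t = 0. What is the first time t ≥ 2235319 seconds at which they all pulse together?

Joint pulses occur at multiples of LCM(3213, 3078, 756).
3213 = 3^3 × 7 × 17
3078 = 2 × 3^4 × 19
756 = 2^2 × 3^3 × 7
LCM(3213, 3078, 756) = 2^2 × 3^4 × 7 × 17 × 19 = 732564.
Smallest multiple of 732564 that is ≥ 2235319: ⌈2235319/732564⌉ × 732564 = 4 × 732564 = 2930256.

2930256 seconds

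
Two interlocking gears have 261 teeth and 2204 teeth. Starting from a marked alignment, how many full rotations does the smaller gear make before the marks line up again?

76 rotations

The first common completion time is the LCM of the periods.
261 = 3^2 × 29
2204 = 2^2 × 19 × 29
LCM(261, 2204) = 2^2 × 3^2 × 19 × 29 = 19836.
Rotations for period 261: 19836 / 261 = 76.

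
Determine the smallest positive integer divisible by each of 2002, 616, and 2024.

2002 = 2 × 7 × 11 × 13
616 = 2^3 × 7 × 11
2024 = 2^3 × 11 × 23
LCM(2002, 616, 2024) = 2^3 × 7 × 11 × 13 × 23 = 184184.

184184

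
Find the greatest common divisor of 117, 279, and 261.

9

117 = 3^2 × 13
279 = 3^2 × 31
261 = 3^2 × 29
gcd(117, 279, 261) = 3^2 = 9.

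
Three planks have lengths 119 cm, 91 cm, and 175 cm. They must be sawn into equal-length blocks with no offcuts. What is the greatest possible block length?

This is the greatest common divisor of 119, 91, and 175.
119 = 7 × 17
91 = 7 × 13
175 = 5^2 × 7
gcd(119, 91, 175) = 7.

7 cm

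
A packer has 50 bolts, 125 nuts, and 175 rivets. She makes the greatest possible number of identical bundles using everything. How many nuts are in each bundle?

5

Number of bundles = gcd(50, 125, 175).
50 = 2 × 5^2
125 = 5^3
175 = 5^2 × 7
gcd(50, 125, 175) = 5^2 = 25.
nuts per bundle = 125 / 25 = 5.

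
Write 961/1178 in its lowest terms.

31/38

961 = 31^2
1178 = 2 × 19 × 31
gcd(961, 1178) = 31.
Divide numerator and denominator by 31: 961/1178 = 31/38.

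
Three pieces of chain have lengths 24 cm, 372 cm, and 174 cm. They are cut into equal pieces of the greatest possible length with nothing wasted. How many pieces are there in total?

95

Piece length = gcd(24, 372, 174).
24 = 2^3 × 3
372 = 2^2 × 3 × 31
174 = 2 × 3 × 29
gcd(24, 372, 174) = 2 × 3 = 6.
Total pieces = 24/6 + 372/6 + 174/6 = 4 + 62 + 29 = 95.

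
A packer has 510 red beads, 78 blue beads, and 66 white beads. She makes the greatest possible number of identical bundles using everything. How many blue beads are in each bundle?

Number of bundles = gcd(510, 78, 66).
510 = 2 × 3 × 5 × 17
78 = 2 × 3 × 13
66 = 2 × 3 × 11
gcd(510, 78, 66) = 2 × 3 = 6.
blue beads per bundle = 78 / 6 = 13.

13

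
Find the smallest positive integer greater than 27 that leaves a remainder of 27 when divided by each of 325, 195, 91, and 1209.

211602

N − 27 must be a common multiple of 325, 195, 91, and 1209.
325 = 5^2 × 13
195 = 3 × 5 × 13
91 = 7 × 13
1209 = 3 × 13 × 31
LCM(325, 195, 91, 1209) = 3 × 5^2 × 7 × 13 × 31 = 211575.
Smallest N > 27 is LCM + 27 = 211575 + 27 = 211602.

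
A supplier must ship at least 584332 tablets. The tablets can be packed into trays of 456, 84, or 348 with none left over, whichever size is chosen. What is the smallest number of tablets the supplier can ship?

The number of tablets must be a common multiple of 456, 84, and 348, so a multiple of their LCM.
456 = 2^3 × 3 × 19
84 = 2^2 × 3 × 7
348 = 2^2 × 3 × 29
LCM(456, 84, 348) = 2^3 × 3 × 7 × 19 × 29 = 92568.
Smallest multiple of 92568 that is ≥ 584332: ⌈584332/92568⌉ × 92568 = 7 × 92568 = 647976.

647976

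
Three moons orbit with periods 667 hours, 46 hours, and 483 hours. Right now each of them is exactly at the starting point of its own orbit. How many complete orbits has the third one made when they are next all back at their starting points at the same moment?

All finish a whole number of cycles simultaneously at t = LCM of the periods.
667 = 23 × 29
46 = 2 × 23
483 = 3 × 7 × 23
LCM(667, 46, 483) = 2 × 3 × 7 × 23 × 29 = 28014.
Orbits for period 483: 28014 / 483 = 58.

58 orbits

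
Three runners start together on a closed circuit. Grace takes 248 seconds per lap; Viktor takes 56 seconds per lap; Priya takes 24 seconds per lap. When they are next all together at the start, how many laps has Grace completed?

The first common completion time is the LCM of the periods.
248 = 2^3 × 31
56 = 2^3 × 7
24 = 2^3 × 3
LCM(248, 56, 24) = 2^3 × 3 × 7 × 31 = 5208.
Laps for period 248: 5208 / 248 = 21.

21 laps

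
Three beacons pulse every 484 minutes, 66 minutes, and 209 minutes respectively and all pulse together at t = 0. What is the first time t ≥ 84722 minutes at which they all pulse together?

Joint pulses occur at multiples of LCM(484, 66, 209).
484 = 2^2 × 11^2
66 = 2 × 3 × 11
209 = 11 × 19
LCM(484, 66, 209) = 2^2 × 3 × 11^2 × 19 = 27588.
Smallest multiple of 27588 that is ≥ 84722: ⌈84722/27588⌉ × 27588 = 4 × 27588 = 110352.

110352 minutes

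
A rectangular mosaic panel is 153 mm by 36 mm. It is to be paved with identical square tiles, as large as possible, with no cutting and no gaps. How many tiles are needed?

68

Tile side = gcd(153, 36).
153 = 3^2 × 17
36 = 2^2 × 3^2
gcd(153, 36) = 3^2 = 9.
Tiles: (153/9) × (36/9) = 17 × 4 = 68.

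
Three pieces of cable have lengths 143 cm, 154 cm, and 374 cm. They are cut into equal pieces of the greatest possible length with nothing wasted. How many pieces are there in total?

61

Piece length = gcd(143, 154, 374).
143 = 11 × 13
154 = 2 × 7 × 11
374 = 2 × 11 × 17
gcd(143, 154, 374) = 11.
Total pieces = 143/11 + 154/11 + 374/11 = 13 + 14 + 34 = 61.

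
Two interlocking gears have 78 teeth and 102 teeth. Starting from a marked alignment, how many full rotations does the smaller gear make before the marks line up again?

They are all back at their starting positions together after one LCM of the periods.
78 = 2 × 3 × 13
102 = 2 × 3 × 17
LCM(78, 102) = 2 × 3 × 13 × 17 = 1326.
Rotations for period 78: 1326 / 78 = 17.

17 rotations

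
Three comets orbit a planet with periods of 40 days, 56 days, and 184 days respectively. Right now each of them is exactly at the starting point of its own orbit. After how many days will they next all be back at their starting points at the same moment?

6440 days

We need the least common multiple of the intervals.
40 = 2^3 × 5
56 = 2^3 × 7
184 = 2^3 × 23
LCM(40, 56, 184) = 2^3 × 5 × 7 × 23 = 6440.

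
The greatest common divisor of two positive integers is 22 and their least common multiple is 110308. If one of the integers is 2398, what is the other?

1012

For two integers, gcd × lcm = product, so the other is (22 × 110308) / 2398 = 2426776 / 2398 = 1012.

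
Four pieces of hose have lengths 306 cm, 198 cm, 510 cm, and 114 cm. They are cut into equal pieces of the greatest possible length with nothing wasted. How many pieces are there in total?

188

Piece length = gcd(306, 198, 510, 114).
306 = 2 × 3^2 × 17
198 = 2 × 3^2 × 11
510 = 2 × 3 × 5 × 17
114 = 2 × 3 × 19
gcd(306, 198, 510, 114) = 2 × 3 = 6.
Total pieces = 306/6 + 198/6 + 510/6 + 114/6 = 51 + 33 + 85 + 19 = 188.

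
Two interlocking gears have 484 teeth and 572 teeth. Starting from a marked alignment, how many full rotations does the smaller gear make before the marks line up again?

13 rotations

The first common completion time is the LCM of the periods.
484 = 2^2 × 11^2
572 = 2^2 × 11 × 13
LCM(484, 572) = 2^2 × 11^2 × 13 = 6292.
Rotations for period 484: 6292 / 484 = 13.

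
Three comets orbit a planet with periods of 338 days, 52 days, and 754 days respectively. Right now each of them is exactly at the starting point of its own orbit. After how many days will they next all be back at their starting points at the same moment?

19604 days

We need the least common multiple of the intervals.
338 = 2 × 13^2
52 = 2^2 × 13
754 = 2 × 13 × 29
LCM(338, 52, 754) = 2^2 × 13^2 × 29 = 19604.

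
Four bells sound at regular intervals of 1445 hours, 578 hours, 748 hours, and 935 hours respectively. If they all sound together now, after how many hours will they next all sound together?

63580 hours

They coincide at every common multiple of the periods; the first is the LCM.
1445 = 5 × 17^2
578 = 2 × 17^2
748 = 2^2 × 11 × 17
935 = 5 × 11 × 17
LCM(1445, 578, 748, 935) = 2^2 × 5 × 11 × 17^2 = 63580.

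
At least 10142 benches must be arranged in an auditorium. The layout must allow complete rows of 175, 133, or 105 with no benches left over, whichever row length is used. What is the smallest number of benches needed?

The number of benches must be a common multiple of 175, 133, and 105, so a multiple of their LCM.
175 = 5^2 × 7
133 = 7 × 19
105 = 3 × 5 × 7
LCM(175, 133, 105) = 3 × 5^2 × 7 × 19 = 9975.
Smallest multiple of 9975 that is ≥ 10142: ⌈10142/9975⌉ × 9975 = 2 × 9975 = 19950.

19950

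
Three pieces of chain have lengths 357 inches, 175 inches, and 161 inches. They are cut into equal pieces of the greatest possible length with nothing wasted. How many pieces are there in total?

Piece length = gcd(357, 175, 161).
357 = 3 × 7 × 17
175 = 5^2 × 7
161 = 7 × 23
gcd(357, 175, 161) = 7.
Total pieces = 357/7 + 175/7 + 161/7 = 51 + 25 + 23 = 99.

99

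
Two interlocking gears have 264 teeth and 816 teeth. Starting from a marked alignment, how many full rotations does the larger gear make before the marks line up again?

All finish a whole number of cycles simultaneously at t = LCM of the periods.
264 = 2^3 × 3 × 11
816 = 2^4 × 3 × 17
LCM(264, 816) = 2^4 × 3 × 11 × 17 = 8976.
Rotations for period 816: 8976 / 816 = 11.

11 rotations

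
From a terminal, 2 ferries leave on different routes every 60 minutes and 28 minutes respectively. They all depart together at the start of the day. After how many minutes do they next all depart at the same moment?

420 minutes

The first simultaneous occurrence is after LCM of the individual periods.
60 = 2^2 × 3 × 5
28 = 2^2 × 7
LCM(60, 28) = 2^2 × 3 × 5 × 7 = 420.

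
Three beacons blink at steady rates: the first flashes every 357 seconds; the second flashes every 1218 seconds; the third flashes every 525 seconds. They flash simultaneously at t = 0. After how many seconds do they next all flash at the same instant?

The first simultaneous occurrence is after LCM of the individual periods.
357 = 3 × 7 × 17
1218 = 2 × 3 × 7 × 29
525 = 3 × 5^2 × 7
LCM(357, 1218, 525) = 2 × 3 × 5^2 × 7 × 17 × 29 = 517650.

517650 seconds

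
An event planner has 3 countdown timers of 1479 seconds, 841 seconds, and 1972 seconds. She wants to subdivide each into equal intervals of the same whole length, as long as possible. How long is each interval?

The interval must divide each timer length; the longest such is the gcd.
1479 = 3 × 17 × 29
841 = 29^2
1972 = 2^2 × 17 × 29
gcd(1479, 841, 1972) = 29.

29 seconds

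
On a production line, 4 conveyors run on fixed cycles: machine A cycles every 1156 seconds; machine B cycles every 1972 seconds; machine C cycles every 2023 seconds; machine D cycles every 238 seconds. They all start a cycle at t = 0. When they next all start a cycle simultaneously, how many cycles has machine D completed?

They are all back at their starting positions together after one LCM of the periods.
1156 = 2^2 × 17^2
1972 = 2^2 × 17 × 29
2023 = 7 × 17^2
238 = 2 × 7 × 17
LCM(1156, 1972, 2023, 238) = 2^2 × 7 × 17^2 × 29 = 234668.
Cycles for period 238: 234668 / 238 = 986.

986 cycles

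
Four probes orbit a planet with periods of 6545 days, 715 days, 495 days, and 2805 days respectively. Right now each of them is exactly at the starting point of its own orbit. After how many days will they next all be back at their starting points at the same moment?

765765 days

The first simultaneous occurrence is after LCM of the individual periods.
6545 = 5 × 7 × 11 × 17
715 = 5 × 11 × 13
495 = 3^2 × 5 × 11
2805 = 3 × 5 × 11 × 17
LCM(6545, 715, 495, 2805) = 3^2 × 5 × 7 × 11 × 13 × 17 = 765765.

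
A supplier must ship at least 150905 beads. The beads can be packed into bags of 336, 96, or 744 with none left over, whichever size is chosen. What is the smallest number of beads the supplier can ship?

The number of beads must be a common multiple of 336, 96, and 744, so a multiple of their LCM.
336 = 2^4 × 3 × 7
96 = 2^5 × 3
744 = 2^3 × 3 × 31
LCM(336, 96, 744) = 2^5 × 3 × 7 × 31 = 20832.
Smallest multiple of 20832 that is ≥ 150905: ⌈150905/20832⌉ × 20832 = 8 × 20832 = 166656.

166656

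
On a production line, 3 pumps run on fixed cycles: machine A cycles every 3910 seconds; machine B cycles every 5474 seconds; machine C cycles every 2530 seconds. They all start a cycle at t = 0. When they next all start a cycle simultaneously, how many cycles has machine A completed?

77 cycles

The first common completion time is the LCM of the periods.
3910 = 2 × 5 × 17 × 23
5474 = 2 × 7 × 17 × 23
2530 = 2 × 5 × 11 × 23
LCM(3910, 5474, 2530) = 2 × 5 × 7 × 11 × 17 × 23 = 301070.
Cycles for period 3910: 301070 / 3910 = 77.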